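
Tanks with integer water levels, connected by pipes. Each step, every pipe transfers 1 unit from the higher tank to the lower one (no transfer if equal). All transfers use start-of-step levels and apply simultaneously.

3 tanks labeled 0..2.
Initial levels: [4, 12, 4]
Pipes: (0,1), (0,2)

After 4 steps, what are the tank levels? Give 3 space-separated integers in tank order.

Answer: 6 8 6

Derivation:
Step 1: flows [1->0,0=2] -> levels [5 11 4]
Step 2: flows [1->0,0->2] -> levels [5 10 5]
Step 3: flows [1->0,0=2] -> levels [6 9 5]
Step 4: flows [1->0,0->2] -> levels [6 8 6]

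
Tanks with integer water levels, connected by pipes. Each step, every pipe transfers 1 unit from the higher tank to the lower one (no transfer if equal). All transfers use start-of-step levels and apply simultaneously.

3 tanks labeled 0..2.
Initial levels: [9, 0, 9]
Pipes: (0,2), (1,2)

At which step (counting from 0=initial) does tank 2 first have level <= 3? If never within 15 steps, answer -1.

Step 1: flows [0=2,2->1] -> levels [9 1 8]
Step 2: flows [0->2,2->1] -> levels [8 2 8]
Step 3: flows [0=2,2->1] -> levels [8 3 7]
Step 4: flows [0->2,2->1] -> levels [7 4 7]
Step 5: flows [0=2,2->1] -> levels [7 5 6]
Step 6: flows [0->2,2->1] -> levels [6 6 6]
Step 7: flows [0=2,1=2] -> levels [6 6 6]
  -> stable; tank 2 stays at 6 > 3
Tank 2 never reaches <=3 within 15 steps

Answer: -1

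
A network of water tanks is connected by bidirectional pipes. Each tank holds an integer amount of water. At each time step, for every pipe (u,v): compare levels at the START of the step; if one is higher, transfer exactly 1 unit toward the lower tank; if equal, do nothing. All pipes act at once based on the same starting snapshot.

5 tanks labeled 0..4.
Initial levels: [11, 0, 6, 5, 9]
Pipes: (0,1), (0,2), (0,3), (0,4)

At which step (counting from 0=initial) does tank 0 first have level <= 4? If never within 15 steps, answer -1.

Answer: 6

Derivation:
Step 1: flows [0->1,0->2,0->3,0->4] -> levels [7 1 7 6 10]
Step 2: flows [0->1,0=2,0->3,4->0] -> levels [6 2 7 7 9]
Step 3: flows [0->1,2->0,3->0,4->0] -> levels [8 3 6 6 8]
Step 4: flows [0->1,0->2,0->3,0=4] -> levels [5 4 7 7 8]
Step 5: flows [0->1,2->0,3->0,4->0] -> levels [7 5 6 6 7]
Step 6: flows [0->1,0->2,0->3,0=4] -> levels [4 6 7 7 7]
Tank 0 first reaches <=4 at step 6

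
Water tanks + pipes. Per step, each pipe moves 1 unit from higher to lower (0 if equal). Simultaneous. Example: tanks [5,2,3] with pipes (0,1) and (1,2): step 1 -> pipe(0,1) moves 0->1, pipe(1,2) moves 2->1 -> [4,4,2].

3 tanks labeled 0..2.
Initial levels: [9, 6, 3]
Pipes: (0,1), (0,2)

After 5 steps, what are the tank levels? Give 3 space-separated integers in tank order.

Answer: 6 6 6

Derivation:
Step 1: flows [0->1,0->2] -> levels [7 7 4]
Step 2: flows [0=1,0->2] -> levels [6 7 5]
Step 3: flows [1->0,0->2] -> levels [6 6 6]
Step 4: flows [0=1,0=2] -> levels [6 6 6]
  -> stable; steps 5..5 unchanged -> [6 6 6]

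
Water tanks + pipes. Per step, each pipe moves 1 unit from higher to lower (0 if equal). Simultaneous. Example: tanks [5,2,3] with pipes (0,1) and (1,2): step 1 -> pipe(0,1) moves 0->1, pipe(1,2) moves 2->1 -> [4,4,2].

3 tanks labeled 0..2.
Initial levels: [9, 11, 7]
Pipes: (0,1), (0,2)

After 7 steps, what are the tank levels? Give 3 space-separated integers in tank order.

Step 1: flows [1->0,0->2] -> levels [9 10 8]
Step 2: flows [1->0,0->2] -> levels [9 9 9]
Step 3: flows [0=1,0=2] -> levels [9 9 9]
  -> stable; steps 4..7 unchanged -> [9 9 9]

Answer: 9 9 9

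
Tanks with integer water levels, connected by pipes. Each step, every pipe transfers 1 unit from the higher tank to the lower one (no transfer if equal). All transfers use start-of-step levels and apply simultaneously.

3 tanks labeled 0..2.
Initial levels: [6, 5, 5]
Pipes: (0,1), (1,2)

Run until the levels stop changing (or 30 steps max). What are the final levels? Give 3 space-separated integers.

Answer: 6 4 6

Derivation:
Step 1: flows [0->1,1=2] -> levels [5 6 5]
Step 2: flows [1->0,1->2] -> levels [6 4 6]
Step 3: flows [0->1,2->1] -> levels [5 6 5]
  -> period-2 cycle: step 3 state = step 1 state; never stabilizes
  -> state at step 30: (30-1) mod 2 = 1, same as step 2 -> [6 4 6]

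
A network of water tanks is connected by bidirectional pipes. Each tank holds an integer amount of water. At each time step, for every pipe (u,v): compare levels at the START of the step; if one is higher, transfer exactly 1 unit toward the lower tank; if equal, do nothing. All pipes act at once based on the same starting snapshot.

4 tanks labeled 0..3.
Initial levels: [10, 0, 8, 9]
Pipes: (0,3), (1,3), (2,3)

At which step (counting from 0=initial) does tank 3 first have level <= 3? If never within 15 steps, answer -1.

Step 1: flows [0->3,3->1,3->2] -> levels [9 1 9 8]
Step 2: flows [0->3,3->1,2->3] -> levels [8 2 8 9]
Step 3: flows [3->0,3->1,3->2] -> levels [9 3 9 6]
Step 4: flows [0->3,3->1,2->3] -> levels [8 4 8 7]
Step 5: flows [0->3,3->1,2->3] -> levels [7 5 7 8]
Step 6: flows [3->0,3->1,3->2] -> levels [8 6 8 5]
Step 7: flows [0->3,1->3,2->3] -> levels [7 5 7 8]
  -> period-2 cycle (repeats step 5); tank 3 never drops to <=3
Tank 3 never reaches <=3 within 15 steps

Answer: -1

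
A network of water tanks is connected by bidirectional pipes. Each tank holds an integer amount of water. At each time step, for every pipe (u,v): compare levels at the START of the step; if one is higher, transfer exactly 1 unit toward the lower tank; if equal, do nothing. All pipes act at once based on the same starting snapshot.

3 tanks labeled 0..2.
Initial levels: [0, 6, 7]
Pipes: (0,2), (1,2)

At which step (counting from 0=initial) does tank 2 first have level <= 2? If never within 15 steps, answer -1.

Answer: -1

Derivation:
Step 1: flows [2->0,2->1] -> levels [1 7 5]
Step 2: flows [2->0,1->2] -> levels [2 6 5]
Step 3: flows [2->0,1->2] -> levels [3 5 5]
Step 4: flows [2->0,1=2] -> levels [4 5 4]
Step 5: flows [0=2,1->2] -> levels [4 4 5]
Step 6: flows [2->0,2->1] -> levels [5 5 3]
Step 7: flows [0->2,1->2] -> levels [4 4 5]
  -> period-2 cycle (repeats step 5); tank 2 never drops to <=2
Tank 2 never reaches <=2 within 15 steps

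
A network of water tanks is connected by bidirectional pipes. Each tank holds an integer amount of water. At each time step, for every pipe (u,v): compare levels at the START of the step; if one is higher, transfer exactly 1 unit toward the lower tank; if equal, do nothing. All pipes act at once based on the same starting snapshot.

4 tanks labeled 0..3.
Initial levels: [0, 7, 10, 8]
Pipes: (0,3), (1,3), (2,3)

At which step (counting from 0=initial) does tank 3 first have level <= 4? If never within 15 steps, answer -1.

Step 1: flows [3->0,3->1,2->3] -> levels [1 8 9 7]
Step 2: flows [3->0,1->3,2->3] -> levels [2 7 8 8]
Step 3: flows [3->0,3->1,2=3] -> levels [3 8 8 6]
Step 4: flows [3->0,1->3,2->3] -> levels [4 7 7 7]
Step 5: flows [3->0,1=3,2=3] -> levels [5 7 7 6]
Step 6: flows [3->0,1->3,2->3] -> levels [6 6 6 7]
Step 7: flows [3->0,3->1,3->2] -> levels [7 7 7 4]
Tank 3 first reaches <=4 at step 7

Answer: 7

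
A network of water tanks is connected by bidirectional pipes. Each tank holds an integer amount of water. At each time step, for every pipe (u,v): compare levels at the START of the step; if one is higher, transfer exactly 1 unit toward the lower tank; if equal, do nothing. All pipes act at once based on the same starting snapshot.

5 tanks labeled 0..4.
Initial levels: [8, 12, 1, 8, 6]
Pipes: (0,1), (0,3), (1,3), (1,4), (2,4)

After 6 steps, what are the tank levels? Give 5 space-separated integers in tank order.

Step 1: flows [1->0,0=3,1->3,1->4,4->2] -> levels [9 9 2 9 6]
Step 2: flows [0=1,0=3,1=3,1->4,4->2] -> levels [9 8 3 9 6]
Step 3: flows [0->1,0=3,3->1,1->4,4->2] -> levels [8 9 4 8 6]
Step 4: flows [1->0,0=3,1->3,1->4,4->2] -> levels [9 6 5 9 6]
Step 5: flows [0->1,0=3,3->1,1=4,4->2] -> levels [8 8 6 8 5]
Step 6: flows [0=1,0=3,1=3,1->4,2->4] -> levels [8 7 5 8 7]

Answer: 8 7 5 8 7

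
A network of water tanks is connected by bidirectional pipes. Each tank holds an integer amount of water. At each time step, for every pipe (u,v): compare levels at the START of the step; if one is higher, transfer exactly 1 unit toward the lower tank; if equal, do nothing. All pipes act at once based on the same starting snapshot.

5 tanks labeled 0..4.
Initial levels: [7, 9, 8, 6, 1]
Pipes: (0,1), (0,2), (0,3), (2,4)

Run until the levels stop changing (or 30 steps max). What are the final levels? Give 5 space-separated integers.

Answer: 5 7 7 7 5

Derivation:
Step 1: flows [1->0,2->0,0->3,2->4] -> levels [8 8 6 7 2]
Step 2: flows [0=1,0->2,0->3,2->4] -> levels [6 8 6 8 3]
Step 3: flows [1->0,0=2,3->0,2->4] -> levels [8 7 5 7 4]
Step 4: flows [0->1,0->2,0->3,2->4] -> levels [5 8 5 8 5]
Step 5: flows [1->0,0=2,3->0,2=4] -> levels [7 7 5 7 5]
Step 6: flows [0=1,0->2,0=3,2=4] -> levels [6 7 6 7 5]
Step 7: flows [1->0,0=2,3->0,2->4] -> levels [8 6 5 6 6]
Step 8: flows [0->1,0->2,0->3,4->2] -> levels [5 7 7 7 5]
Step 9: flows [1->0,2->0,3->0,2->4] -> levels [8 6 5 6 6]
  -> period-2 cycle: step 9 state = step 7 state; never stabilizes
  -> state at step 30: (30-7) mod 2 = 1, same as step 8 -> [5 7 7 7 5]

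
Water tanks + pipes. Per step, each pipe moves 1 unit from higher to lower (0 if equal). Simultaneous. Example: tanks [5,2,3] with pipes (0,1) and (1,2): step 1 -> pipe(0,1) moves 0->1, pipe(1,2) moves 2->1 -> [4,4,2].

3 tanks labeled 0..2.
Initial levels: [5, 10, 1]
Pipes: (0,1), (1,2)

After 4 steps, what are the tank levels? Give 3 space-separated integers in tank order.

Step 1: flows [1->0,1->2] -> levels [6 8 2]
Step 2: flows [1->0,1->2] -> levels [7 6 3]
Step 3: flows [0->1,1->2] -> levels [6 6 4]
Step 4: flows [0=1,1->2] -> levels [6 5 5]

Answer: 6 5 5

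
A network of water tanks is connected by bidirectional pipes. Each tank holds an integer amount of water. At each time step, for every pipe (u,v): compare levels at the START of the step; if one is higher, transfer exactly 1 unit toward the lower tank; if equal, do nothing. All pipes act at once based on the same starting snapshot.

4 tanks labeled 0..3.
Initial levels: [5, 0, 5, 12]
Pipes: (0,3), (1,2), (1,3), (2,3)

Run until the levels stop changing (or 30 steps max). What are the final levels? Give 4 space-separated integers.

Step 1: flows [3->0,2->1,3->1,3->2] -> levels [6 2 5 9]
Step 2: flows [3->0,2->1,3->1,3->2] -> levels [7 4 5 6]
Step 3: flows [0->3,2->1,3->1,3->2] -> levels [6 6 5 5]
Step 4: flows [0->3,1->2,1->3,2=3] -> levels [5 4 6 7]
Step 5: flows [3->0,2->1,3->1,3->2] -> levels [6 6 6 4]
Step 6: flows [0->3,1=2,1->3,2->3] -> levels [5 5 5 7]
Step 7: flows [3->0,1=2,3->1,3->2] -> levels [6 6 6 4]
  -> period-2 cycle: step 7 state = step 5 state; never stabilizes
  -> state at step 30: (30-5) mod 2 = 1, same as step 6 -> [5 5 5 7]

Answer: 5 5 5 7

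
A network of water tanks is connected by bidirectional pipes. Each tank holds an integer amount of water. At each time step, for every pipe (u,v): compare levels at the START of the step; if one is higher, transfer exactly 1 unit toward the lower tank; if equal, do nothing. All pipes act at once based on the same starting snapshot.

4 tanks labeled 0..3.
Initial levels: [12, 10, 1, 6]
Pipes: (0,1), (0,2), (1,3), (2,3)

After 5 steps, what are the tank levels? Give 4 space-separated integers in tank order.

Answer: 7 8 8 6

Derivation:
Step 1: flows [0->1,0->2,1->3,3->2] -> levels [10 10 3 6]
Step 2: flows [0=1,0->2,1->3,3->2] -> levels [9 9 5 6]
Step 3: flows [0=1,0->2,1->3,3->2] -> levels [8 8 7 6]
Step 4: flows [0=1,0->2,1->3,2->3] -> levels [7 7 7 8]
Step 5: flows [0=1,0=2,3->1,3->2] -> levels [7 8 8 6]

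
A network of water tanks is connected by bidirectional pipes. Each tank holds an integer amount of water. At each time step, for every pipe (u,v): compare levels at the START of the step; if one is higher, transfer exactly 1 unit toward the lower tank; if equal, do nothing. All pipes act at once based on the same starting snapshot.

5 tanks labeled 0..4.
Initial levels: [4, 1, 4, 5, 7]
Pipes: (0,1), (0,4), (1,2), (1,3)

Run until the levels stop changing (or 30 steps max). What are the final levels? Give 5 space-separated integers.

Step 1: flows [0->1,4->0,2->1,3->1] -> levels [4 4 3 4 6]
Step 2: flows [0=1,4->0,1->2,1=3] -> levels [5 3 4 4 5]
Step 3: flows [0->1,0=4,2->1,3->1] -> levels [4 6 3 3 5]
Step 4: flows [1->0,4->0,1->2,1->3] -> levels [6 3 4 4 4]
Step 5: flows [0->1,0->4,2->1,3->1] -> levels [4 6 3 3 5]
  -> period-2 cycle: step 5 state = step 3 state; never stabilizes
  -> state at step 30: (30-3) mod 2 = 1, same as step 4 -> [6 3 4 4 4]

Answer: 6 3 4 4 4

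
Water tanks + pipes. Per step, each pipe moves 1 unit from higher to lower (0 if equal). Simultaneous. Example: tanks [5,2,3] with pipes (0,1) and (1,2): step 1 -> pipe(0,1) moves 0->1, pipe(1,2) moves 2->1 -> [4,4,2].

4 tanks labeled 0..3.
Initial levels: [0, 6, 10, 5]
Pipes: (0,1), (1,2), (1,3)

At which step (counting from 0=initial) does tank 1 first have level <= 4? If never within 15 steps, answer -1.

Answer: 5

Derivation:
Step 1: flows [1->0,2->1,1->3] -> levels [1 5 9 6]
Step 2: flows [1->0,2->1,3->1] -> levels [2 6 8 5]
Step 3: flows [1->0,2->1,1->3] -> levels [3 5 7 6]
Step 4: flows [1->0,2->1,3->1] -> levels [4 6 6 5]
Step 5: flows [1->0,1=2,1->3] -> levels [5 4 6 6]
Tank 1 first reaches <=4 at step 5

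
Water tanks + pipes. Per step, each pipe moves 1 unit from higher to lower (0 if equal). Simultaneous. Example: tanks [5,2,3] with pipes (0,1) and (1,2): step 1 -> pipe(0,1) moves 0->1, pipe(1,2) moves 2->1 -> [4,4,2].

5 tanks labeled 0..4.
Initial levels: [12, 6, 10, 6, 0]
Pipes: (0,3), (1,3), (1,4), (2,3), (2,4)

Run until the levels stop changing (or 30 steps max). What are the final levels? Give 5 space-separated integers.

Step 1: flows [0->3,1=3,1->4,2->3,2->4] -> levels [11 5 8 8 2]
Step 2: flows [0->3,3->1,1->4,2=3,2->4] -> levels [10 5 7 8 4]
Step 3: flows [0->3,3->1,1->4,3->2,2->4] -> levels [9 5 7 7 6]
Step 4: flows [0->3,3->1,4->1,2=3,2->4] -> levels [8 7 6 7 6]
Step 5: flows [0->3,1=3,1->4,3->2,2=4] -> levels [7 6 7 7 7]
Step 6: flows [0=3,3->1,4->1,2=3,2=4] -> levels [7 8 7 6 6]
Step 7: flows [0->3,1->3,1->4,2->3,2->4] -> levels [6 6 5 9 8]
Step 8: flows [3->0,3->1,4->1,3->2,4->2] -> levels [7 8 7 6 6]
  -> period-2 cycle: step 8 state = step 6 state; never stabilizes
  -> state at step 30: (30-6) mod 2 = 0, same as step 6 -> [7 8 7 6 6]

Answer: 7 8 7 6 6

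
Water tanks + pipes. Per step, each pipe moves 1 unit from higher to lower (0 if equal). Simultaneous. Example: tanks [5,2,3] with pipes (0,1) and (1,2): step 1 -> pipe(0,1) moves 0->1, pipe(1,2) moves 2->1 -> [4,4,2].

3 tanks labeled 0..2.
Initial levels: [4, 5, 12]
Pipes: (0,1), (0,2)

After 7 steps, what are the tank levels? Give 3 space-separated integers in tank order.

Step 1: flows [1->0,2->0] -> levels [6 4 11]
Step 2: flows [0->1,2->0] -> levels [6 5 10]
Step 3: flows [0->1,2->0] -> levels [6 6 9]
Step 4: flows [0=1,2->0] -> levels [7 6 8]
Step 5: flows [0->1,2->0] -> levels [7 7 7]
Step 6: flows [0=1,0=2] -> levels [7 7 7]
  -> stable; steps 7..7 unchanged -> [7 7 7]

Answer: 7 7 7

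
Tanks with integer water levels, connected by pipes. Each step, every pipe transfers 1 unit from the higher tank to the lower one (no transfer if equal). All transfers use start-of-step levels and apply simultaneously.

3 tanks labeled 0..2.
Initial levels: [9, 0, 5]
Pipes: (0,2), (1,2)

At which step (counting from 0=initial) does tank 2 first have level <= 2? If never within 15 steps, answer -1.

Step 1: flows [0->2,2->1] -> levels [8 1 5]
Step 2: flows [0->2,2->1] -> levels [7 2 5]
Step 3: flows [0->2,2->1] -> levels [6 3 5]
Step 4: flows [0->2,2->1] -> levels [5 4 5]
Step 5: flows [0=2,2->1] -> levels [5 5 4]
Step 6: flows [0->2,1->2] -> levels [4 4 6]
Step 7: flows [2->0,2->1] -> levels [5 5 4]
  -> period-2 cycle (repeats step 5); tank 2 never drops to <=2
Tank 2 never reaches <=2 within 15 steps

Answer: -1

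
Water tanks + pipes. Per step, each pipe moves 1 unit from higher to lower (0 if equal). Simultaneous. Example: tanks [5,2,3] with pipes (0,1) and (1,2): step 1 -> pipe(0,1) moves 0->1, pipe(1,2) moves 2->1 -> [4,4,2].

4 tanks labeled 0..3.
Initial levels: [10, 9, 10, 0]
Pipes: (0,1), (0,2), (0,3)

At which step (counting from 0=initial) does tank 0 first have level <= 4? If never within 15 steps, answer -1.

Answer: -1

Derivation:
Step 1: flows [0->1,0=2,0->3] -> levels [8 10 10 1]
Step 2: flows [1->0,2->0,0->3] -> levels [9 9 9 2]
Step 3: flows [0=1,0=2,0->3] -> levels [8 9 9 3]
Step 4: flows [1->0,2->0,0->3] -> levels [9 8 8 4]
Step 5: flows [0->1,0->2,0->3] -> levels [6 9 9 5]
Step 6: flows [1->0,2->0,0->3] -> levels [7 8 8 6]
Step 7: flows [1->0,2->0,0->3] -> levels [8 7 7 7]
Step 8: flows [0->1,0->2,0->3] -> levels [5 8 8 8]
Step 9: flows [1->0,2->0,3->0] -> levels [8 7 7 7]
  -> period-2 cycle (repeats step 7); tank 0 never drops to <=4
Tank 0 never reaches <=4 within 15 steps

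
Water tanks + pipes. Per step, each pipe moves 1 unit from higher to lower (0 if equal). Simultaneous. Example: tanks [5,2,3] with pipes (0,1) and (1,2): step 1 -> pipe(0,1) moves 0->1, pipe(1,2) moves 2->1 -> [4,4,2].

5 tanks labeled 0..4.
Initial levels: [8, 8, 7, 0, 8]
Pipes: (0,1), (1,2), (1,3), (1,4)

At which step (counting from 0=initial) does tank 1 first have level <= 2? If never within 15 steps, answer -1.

Answer: -1

Derivation:
Step 1: flows [0=1,1->2,1->3,1=4] -> levels [8 6 8 1 8]
Step 2: flows [0->1,2->1,1->3,4->1] -> levels [7 8 7 2 7]
Step 3: flows [1->0,1->2,1->3,1->4] -> levels [8 4 8 3 8]
Step 4: flows [0->1,2->1,1->3,4->1] -> levels [7 6 7 4 7]
Step 5: flows [0->1,2->1,1->3,4->1] -> levels [6 8 6 5 6]
Step 6: flows [1->0,1->2,1->3,1->4] -> levels [7 4 7 6 7]
Step 7: flows [0->1,2->1,3->1,4->1] -> levels [6 8 6 5 6]
  -> period-2 cycle (repeats step 5); tank 1 never drops to <=2
Tank 1 never reaches <=2 within 15 steps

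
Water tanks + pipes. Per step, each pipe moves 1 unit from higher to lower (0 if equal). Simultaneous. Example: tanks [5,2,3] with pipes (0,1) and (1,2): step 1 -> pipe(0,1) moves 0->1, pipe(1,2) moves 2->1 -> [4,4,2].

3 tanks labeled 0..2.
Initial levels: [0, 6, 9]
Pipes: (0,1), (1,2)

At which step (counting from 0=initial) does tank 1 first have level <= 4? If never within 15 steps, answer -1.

Answer: -1

Derivation:
Step 1: flows [1->0,2->1] -> levels [1 6 8]
Step 2: flows [1->0,2->1] -> levels [2 6 7]
Step 3: flows [1->0,2->1] -> levels [3 6 6]
Step 4: flows [1->0,1=2] -> levels [4 5 6]
Step 5: flows [1->0,2->1] -> levels [5 5 5]
Step 6: flows [0=1,1=2] -> levels [5 5 5]
  -> stable; tank 1 stays at 5 > 4
Tank 1 never reaches <=4 within 15 steps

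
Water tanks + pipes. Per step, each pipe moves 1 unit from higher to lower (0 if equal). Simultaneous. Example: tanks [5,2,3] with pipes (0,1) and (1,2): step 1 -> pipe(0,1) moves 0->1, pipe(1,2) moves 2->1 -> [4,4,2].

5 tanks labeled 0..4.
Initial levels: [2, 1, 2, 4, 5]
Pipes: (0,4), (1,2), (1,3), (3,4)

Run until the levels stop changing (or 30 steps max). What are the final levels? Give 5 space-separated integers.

Answer: 3 3 2 2 4

Derivation:
Step 1: flows [4->0,2->1,3->1,4->3] -> levels [3 3 1 4 3]
Step 2: flows [0=4,1->2,3->1,3->4] -> levels [3 3 2 2 4]
Step 3: flows [4->0,1->2,1->3,4->3] -> levels [4 1 3 4 2]
Step 4: flows [0->4,2->1,3->1,3->4] -> levels [3 3 2 2 4]
  -> period-2 cycle: step 4 state = step 2 state; never stabilizes
  -> state at step 30: (30-2) mod 2 = 0, same as step 2 -> [3 3 2 2 4]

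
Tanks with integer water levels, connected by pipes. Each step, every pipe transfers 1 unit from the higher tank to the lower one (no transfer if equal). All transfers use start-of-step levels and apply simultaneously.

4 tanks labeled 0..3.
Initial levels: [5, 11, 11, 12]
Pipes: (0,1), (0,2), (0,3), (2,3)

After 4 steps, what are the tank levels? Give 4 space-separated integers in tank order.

Step 1: flows [1->0,2->0,3->0,3->2] -> levels [8 10 11 10]
Step 2: flows [1->0,2->0,3->0,2->3] -> levels [11 9 9 10]
Step 3: flows [0->1,0->2,0->3,3->2] -> levels [8 10 11 10]
  -> period-2 cycle: step 3 state = step 1 state
  -> state at step 4: (4-1) mod 2 = 1, same as step 2 -> [11 9 9 10]

Answer: 11 9 9 10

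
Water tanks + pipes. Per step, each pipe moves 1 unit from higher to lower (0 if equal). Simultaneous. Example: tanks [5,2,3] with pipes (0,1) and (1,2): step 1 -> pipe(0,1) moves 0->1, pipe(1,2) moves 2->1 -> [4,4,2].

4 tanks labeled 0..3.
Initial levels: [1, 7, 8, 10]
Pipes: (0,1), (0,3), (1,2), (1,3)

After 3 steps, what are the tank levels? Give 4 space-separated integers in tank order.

Step 1: flows [1->0,3->0,2->1,3->1] -> levels [3 8 7 8]
Step 2: flows [1->0,3->0,1->2,1=3] -> levels [5 6 8 7]
Step 3: flows [1->0,3->0,2->1,3->1] -> levels [7 7 7 5]

Answer: 7 7 7 5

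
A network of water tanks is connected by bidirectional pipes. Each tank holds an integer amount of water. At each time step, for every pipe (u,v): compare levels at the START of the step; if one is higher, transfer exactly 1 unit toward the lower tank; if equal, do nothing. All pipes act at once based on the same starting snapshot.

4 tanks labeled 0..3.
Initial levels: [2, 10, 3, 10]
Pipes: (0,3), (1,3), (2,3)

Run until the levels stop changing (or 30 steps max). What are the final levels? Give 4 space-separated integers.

Answer: 7 7 7 4

Derivation:
Step 1: flows [3->0,1=3,3->2] -> levels [3 10 4 8]
Step 2: flows [3->0,1->3,3->2] -> levels [4 9 5 7]
Step 3: flows [3->0,1->3,3->2] -> levels [5 8 6 6]
Step 4: flows [3->0,1->3,2=3] -> levels [6 7 6 6]
Step 5: flows [0=3,1->3,2=3] -> levels [6 6 6 7]
Step 6: flows [3->0,3->1,3->2] -> levels [7 7 7 4]
Step 7: flows [0->3,1->3,2->3] -> levels [6 6 6 7]
  -> period-2 cycle: step 7 state = step 5 state; never stabilizes
  -> state at step 30: (30-5) mod 2 = 1, same as step 6 -> [7 7 7 4]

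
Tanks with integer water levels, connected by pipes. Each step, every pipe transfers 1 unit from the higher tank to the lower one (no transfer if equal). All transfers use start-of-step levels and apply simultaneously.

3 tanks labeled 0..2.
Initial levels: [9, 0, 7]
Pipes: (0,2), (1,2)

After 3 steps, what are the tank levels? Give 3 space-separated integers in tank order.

Answer: 7 3 6

Derivation:
Step 1: flows [0->2,2->1] -> levels [8 1 7]
Step 2: flows [0->2,2->1] -> levels [7 2 7]
Step 3: flows [0=2,2->1] -> levels [7 3 6]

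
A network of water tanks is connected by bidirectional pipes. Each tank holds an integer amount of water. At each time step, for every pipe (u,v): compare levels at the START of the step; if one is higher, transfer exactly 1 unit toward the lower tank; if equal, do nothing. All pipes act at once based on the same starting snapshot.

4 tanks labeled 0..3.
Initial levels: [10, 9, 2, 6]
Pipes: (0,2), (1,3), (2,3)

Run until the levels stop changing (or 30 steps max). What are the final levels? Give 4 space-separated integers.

Answer: 6 7 8 6

Derivation:
Step 1: flows [0->2,1->3,3->2] -> levels [9 8 4 6]
Step 2: flows [0->2,1->3,3->2] -> levels [8 7 6 6]
Step 3: flows [0->2,1->3,2=3] -> levels [7 6 7 7]
Step 4: flows [0=2,3->1,2=3] -> levels [7 7 7 6]
Step 5: flows [0=2,1->3,2->3] -> levels [7 6 6 8]
Step 6: flows [0->2,3->1,3->2] -> levels [6 7 8 6]
Step 7: flows [2->0,1->3,2->3] -> levels [7 6 6 8]
  -> period-2 cycle: step 7 state = step 5 state; never stabilizes
  -> state at step 30: (30-5) mod 2 = 1, same as step 6 -> [6 7 8 6]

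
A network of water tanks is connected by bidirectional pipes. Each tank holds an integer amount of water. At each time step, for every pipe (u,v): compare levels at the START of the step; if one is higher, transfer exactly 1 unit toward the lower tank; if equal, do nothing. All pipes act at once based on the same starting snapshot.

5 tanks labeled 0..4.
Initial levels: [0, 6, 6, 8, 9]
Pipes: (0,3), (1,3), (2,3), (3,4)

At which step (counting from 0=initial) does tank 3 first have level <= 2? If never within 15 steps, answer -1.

Answer: -1

Derivation:
Step 1: flows [3->0,3->1,3->2,4->3] -> levels [1 7 7 6 8]
Step 2: flows [3->0,1->3,2->3,4->3] -> levels [2 6 6 8 7]
Step 3: flows [3->0,3->1,3->2,3->4] -> levels [3 7 7 4 8]
Step 4: flows [3->0,1->3,2->3,4->3] -> levels [4 6 6 6 7]
Step 5: flows [3->0,1=3,2=3,4->3] -> levels [5 6 6 6 6]
Step 6: flows [3->0,1=3,2=3,3=4] -> levels [6 6 6 5 6]
Step 7: flows [0->3,1->3,2->3,4->3] -> levels [5 5 5 9 5]
Step 8: flows [3->0,3->1,3->2,3->4] -> levels [6 6 6 5 6]
  -> period-2 cycle (repeats step 6); tank 3 never drops to <=2
Tank 3 never reaches <=2 within 15 steps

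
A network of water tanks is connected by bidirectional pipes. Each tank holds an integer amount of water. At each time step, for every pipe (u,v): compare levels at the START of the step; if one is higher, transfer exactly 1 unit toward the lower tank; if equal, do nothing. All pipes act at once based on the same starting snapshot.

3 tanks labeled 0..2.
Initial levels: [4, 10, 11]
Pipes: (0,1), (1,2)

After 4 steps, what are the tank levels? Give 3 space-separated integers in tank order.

Answer: 8 8 9

Derivation:
Step 1: flows [1->0,2->1] -> levels [5 10 10]
Step 2: flows [1->0,1=2] -> levels [6 9 10]
Step 3: flows [1->0,2->1] -> levels [7 9 9]
Step 4: flows [1->0,1=2] -> levels [8 8 9]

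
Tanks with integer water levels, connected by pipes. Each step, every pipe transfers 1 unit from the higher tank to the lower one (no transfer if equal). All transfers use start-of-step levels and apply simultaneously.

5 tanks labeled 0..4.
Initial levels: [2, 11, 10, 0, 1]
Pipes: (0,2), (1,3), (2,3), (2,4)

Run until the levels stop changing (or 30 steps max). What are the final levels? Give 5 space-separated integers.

Step 1: flows [2->0,1->3,2->3,2->4] -> levels [3 10 7 2 2]
Step 2: flows [2->0,1->3,2->3,2->4] -> levels [4 9 4 4 3]
Step 3: flows [0=2,1->3,2=3,2->4] -> levels [4 8 3 5 4]
Step 4: flows [0->2,1->3,3->2,4->2] -> levels [3 7 6 5 3]
Step 5: flows [2->0,1->3,2->3,2->4] -> levels [4 6 3 7 4]
Step 6: flows [0->2,3->1,3->2,4->2] -> levels [3 7 6 5 3]
  -> period-2 cycle: step 6 state = step 4 state; never stabilizes
  -> state at step 30: (30-4) mod 2 = 0, same as step 4 -> [3 7 6 5 3]

Answer: 3 7 6 5 3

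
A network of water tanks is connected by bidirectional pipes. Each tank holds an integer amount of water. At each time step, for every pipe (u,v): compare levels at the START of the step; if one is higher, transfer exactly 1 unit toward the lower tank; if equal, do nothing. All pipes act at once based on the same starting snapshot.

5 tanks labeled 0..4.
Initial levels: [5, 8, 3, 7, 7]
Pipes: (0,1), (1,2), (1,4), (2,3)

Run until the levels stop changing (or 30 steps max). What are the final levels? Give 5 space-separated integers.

Step 1: flows [1->0,1->2,1->4,3->2] -> levels [6 5 5 6 8]
Step 2: flows [0->1,1=2,4->1,3->2] -> levels [5 7 6 5 7]
Step 3: flows [1->0,1->2,1=4,2->3] -> levels [6 5 6 6 7]
Step 4: flows [0->1,2->1,4->1,2=3] -> levels [5 8 5 6 6]
Step 5: flows [1->0,1->2,1->4,3->2] -> levels [6 5 7 5 7]
Step 6: flows [0->1,2->1,4->1,2->3] -> levels [5 8 5 6 6]
  -> period-2 cycle: step 6 state = step 4 state; never stabilizes
  -> state at step 30: (30-4) mod 2 = 0, same as step 4 -> [5 8 5 6 6]

Answer: 5 8 5 6 6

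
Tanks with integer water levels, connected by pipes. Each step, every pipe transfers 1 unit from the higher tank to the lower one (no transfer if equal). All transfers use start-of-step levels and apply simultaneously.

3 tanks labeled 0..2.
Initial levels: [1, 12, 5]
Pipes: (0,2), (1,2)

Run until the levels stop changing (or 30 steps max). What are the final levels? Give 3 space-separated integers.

Step 1: flows [2->0,1->2] -> levels [2 11 5]
Step 2: flows [2->0,1->2] -> levels [3 10 5]
Step 3: flows [2->0,1->2] -> levels [4 9 5]
Step 4: flows [2->0,1->2] -> levels [5 8 5]
Step 5: flows [0=2,1->2] -> levels [5 7 6]
Step 6: flows [2->0,1->2] -> levels [6 6 6]
Step 7: flows [0=2,1=2] -> levels [6 6 6]
  -> stable (no change)

Answer: 6 6 6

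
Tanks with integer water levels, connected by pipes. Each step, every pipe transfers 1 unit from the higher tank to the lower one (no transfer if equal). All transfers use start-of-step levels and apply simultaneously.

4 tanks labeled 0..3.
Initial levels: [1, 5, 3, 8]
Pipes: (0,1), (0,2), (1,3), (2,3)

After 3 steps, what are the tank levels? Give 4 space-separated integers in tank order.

Step 1: flows [1->0,2->0,3->1,3->2] -> levels [3 5 3 6]
Step 2: flows [1->0,0=2,3->1,3->2] -> levels [4 5 4 4]
Step 3: flows [1->0,0=2,1->3,2=3] -> levels [5 3 4 5]

Answer: 5 3 4 5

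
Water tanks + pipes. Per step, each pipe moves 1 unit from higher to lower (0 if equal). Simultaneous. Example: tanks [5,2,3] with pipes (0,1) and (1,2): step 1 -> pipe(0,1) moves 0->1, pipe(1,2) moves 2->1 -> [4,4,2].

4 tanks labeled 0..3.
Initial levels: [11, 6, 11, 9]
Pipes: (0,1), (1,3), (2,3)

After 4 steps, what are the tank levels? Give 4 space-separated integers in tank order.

Step 1: flows [0->1,3->1,2->3] -> levels [10 8 10 9]
Step 2: flows [0->1,3->1,2->3] -> levels [9 10 9 9]
Step 3: flows [1->0,1->3,2=3] -> levels [10 8 9 10]
Step 4: flows [0->1,3->1,3->2] -> levels [9 10 10 8]

Answer: 9 10 10 8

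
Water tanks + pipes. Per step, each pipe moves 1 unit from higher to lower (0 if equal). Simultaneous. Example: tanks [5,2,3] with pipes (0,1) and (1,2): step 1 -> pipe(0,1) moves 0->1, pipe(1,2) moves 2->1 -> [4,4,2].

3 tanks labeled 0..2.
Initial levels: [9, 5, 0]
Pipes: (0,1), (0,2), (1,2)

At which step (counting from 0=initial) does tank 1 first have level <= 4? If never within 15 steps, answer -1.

Step 1: flows [0->1,0->2,1->2] -> levels [7 5 2]
Step 2: flows [0->1,0->2,1->2] -> levels [5 5 4]
Step 3: flows [0=1,0->2,1->2] -> levels [4 4 6]
Tank 1 first reaches <=4 at step 3

Answer: 3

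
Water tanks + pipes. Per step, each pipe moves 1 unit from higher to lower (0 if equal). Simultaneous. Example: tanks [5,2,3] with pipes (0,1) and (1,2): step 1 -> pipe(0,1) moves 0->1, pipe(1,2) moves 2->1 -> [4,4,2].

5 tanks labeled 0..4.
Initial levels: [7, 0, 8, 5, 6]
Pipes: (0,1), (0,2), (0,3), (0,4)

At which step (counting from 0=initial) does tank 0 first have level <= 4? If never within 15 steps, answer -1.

Answer: 3

Derivation:
Step 1: flows [0->1,2->0,0->3,0->4] -> levels [5 1 7 6 7]
Step 2: flows [0->1,2->0,3->0,4->0] -> levels [7 2 6 5 6]
Step 3: flows [0->1,0->2,0->3,0->4] -> levels [3 3 7 6 7]
Tank 0 first reaches <=4 at step 3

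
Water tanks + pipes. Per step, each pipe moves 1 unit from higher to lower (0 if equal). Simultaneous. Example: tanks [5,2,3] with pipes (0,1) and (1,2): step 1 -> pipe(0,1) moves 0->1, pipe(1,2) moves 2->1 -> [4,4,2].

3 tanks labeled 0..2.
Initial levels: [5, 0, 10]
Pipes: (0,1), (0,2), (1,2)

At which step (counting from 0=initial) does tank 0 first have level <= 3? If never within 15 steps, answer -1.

Step 1: flows [0->1,2->0,2->1] -> levels [5 2 8]
Step 2: flows [0->1,2->0,2->1] -> levels [5 4 6]
Step 3: flows [0->1,2->0,2->1] -> levels [5 6 4]
Step 4: flows [1->0,0->2,1->2] -> levels [5 4 6]
  -> period-2 cycle (repeats step 2); tank 0 never drops to <=3
Tank 0 never reaches <=3 within 15 steps

Answer: -1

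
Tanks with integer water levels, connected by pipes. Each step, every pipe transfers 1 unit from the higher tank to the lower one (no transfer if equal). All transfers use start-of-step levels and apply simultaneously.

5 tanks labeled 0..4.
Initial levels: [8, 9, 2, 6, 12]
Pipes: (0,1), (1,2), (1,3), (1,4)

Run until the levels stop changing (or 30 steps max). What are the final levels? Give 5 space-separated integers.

Answer: 7 9 6 7 8

Derivation:
Step 1: flows [1->0,1->2,1->3,4->1] -> levels [9 7 3 7 11]
Step 2: flows [0->1,1->2,1=3,4->1] -> levels [8 8 4 7 10]
Step 3: flows [0=1,1->2,1->3,4->1] -> levels [8 7 5 8 9]
Step 4: flows [0->1,1->2,3->1,4->1] -> levels [7 9 6 7 8]
Step 5: flows [1->0,1->2,1->3,1->4] -> levels [8 5 7 8 9]
Step 6: flows [0->1,2->1,3->1,4->1] -> levels [7 9 6 7 8]
  -> period-2 cycle: step 6 state = step 4 state; never stabilizes
  -> state at step 30: (30-4) mod 2 = 0, same as step 4 -> [7 9 6 7 8]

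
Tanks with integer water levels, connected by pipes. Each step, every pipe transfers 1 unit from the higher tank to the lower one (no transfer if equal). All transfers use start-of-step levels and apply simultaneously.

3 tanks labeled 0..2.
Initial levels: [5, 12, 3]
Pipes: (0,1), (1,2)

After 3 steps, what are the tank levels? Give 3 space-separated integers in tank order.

Answer: 8 6 6

Derivation:
Step 1: flows [1->0,1->2] -> levels [6 10 4]
Step 2: flows [1->0,1->2] -> levels [7 8 5]
Step 3: flows [1->0,1->2] -> levels [8 6 6]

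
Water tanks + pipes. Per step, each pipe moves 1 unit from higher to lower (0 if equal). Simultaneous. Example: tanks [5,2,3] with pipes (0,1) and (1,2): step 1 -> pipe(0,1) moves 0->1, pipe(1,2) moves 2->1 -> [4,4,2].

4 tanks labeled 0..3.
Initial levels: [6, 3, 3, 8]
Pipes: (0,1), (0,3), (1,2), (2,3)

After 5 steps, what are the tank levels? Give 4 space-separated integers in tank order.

Answer: 5 5 5 5

Derivation:
Step 1: flows [0->1,3->0,1=2,3->2] -> levels [6 4 4 6]
Step 2: flows [0->1,0=3,1=2,3->2] -> levels [5 5 5 5]
Step 3: flows [0=1,0=3,1=2,2=3] -> levels [5 5 5 5]
  -> stable; steps 4..5 unchanged -> [5 5 5 5]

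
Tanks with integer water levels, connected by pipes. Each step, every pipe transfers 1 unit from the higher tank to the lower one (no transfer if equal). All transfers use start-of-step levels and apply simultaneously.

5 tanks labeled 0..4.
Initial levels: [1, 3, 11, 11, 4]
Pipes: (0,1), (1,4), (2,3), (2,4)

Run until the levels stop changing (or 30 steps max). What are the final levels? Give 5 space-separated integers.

Step 1: flows [1->0,4->1,2=3,2->4] -> levels [2 3 10 11 4]
Step 2: flows [1->0,4->1,3->2,2->4] -> levels [3 3 10 10 4]
Step 3: flows [0=1,4->1,2=3,2->4] -> levels [3 4 9 10 4]
Step 4: flows [1->0,1=4,3->2,2->4] -> levels [4 3 9 9 5]
Step 5: flows [0->1,4->1,2=3,2->4] -> levels [3 5 8 9 5]
Step 6: flows [1->0,1=4,3->2,2->4] -> levels [4 4 8 8 6]
Step 7: flows [0=1,4->1,2=3,2->4] -> levels [4 5 7 8 6]
Step 8: flows [1->0,4->1,3->2,2->4] -> levels [5 5 7 7 6]
Step 9: flows [0=1,4->1,2=3,2->4] -> levels [5 6 6 7 6]
Step 10: flows [1->0,1=4,3->2,2=4] -> levels [6 5 7 6 6]
Step 11: flows [0->1,4->1,2->3,2->4] -> levels [5 7 5 7 6]
Step 12: flows [1->0,1->4,3->2,4->2] -> levels [6 5 7 6 6]
  -> period-2 cycle: step 12 state = step 10 state; never stabilizes
  -> state at step 30: (30-10) mod 2 = 0, same as step 10 -> [6 5 7 6 6]

Answer: 6 5 7 6 6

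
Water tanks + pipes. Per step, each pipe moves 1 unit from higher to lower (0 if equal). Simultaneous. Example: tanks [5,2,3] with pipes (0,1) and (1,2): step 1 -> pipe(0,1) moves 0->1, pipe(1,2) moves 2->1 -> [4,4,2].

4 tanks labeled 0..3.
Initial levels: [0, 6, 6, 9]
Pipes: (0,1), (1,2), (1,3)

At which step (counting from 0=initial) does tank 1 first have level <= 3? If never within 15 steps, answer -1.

Step 1: flows [1->0,1=2,3->1] -> levels [1 6 6 8]
Step 2: flows [1->0,1=2,3->1] -> levels [2 6 6 7]
Step 3: flows [1->0,1=2,3->1] -> levels [3 6 6 6]
Step 4: flows [1->0,1=2,1=3] -> levels [4 5 6 6]
Step 5: flows [1->0,2->1,3->1] -> levels [5 6 5 5]
Step 6: flows [1->0,1->2,1->3] -> levels [6 3 6 6]
Tank 1 first reaches <=3 at step 6

Answer: 6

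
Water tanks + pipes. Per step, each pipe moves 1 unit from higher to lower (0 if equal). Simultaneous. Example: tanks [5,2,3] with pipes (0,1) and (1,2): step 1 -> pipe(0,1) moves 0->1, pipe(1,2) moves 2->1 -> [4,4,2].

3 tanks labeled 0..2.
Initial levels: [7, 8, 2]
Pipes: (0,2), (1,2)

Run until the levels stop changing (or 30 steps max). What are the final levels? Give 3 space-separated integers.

Step 1: flows [0->2,1->2] -> levels [6 7 4]
Step 2: flows [0->2,1->2] -> levels [5 6 6]
Step 3: flows [2->0,1=2] -> levels [6 6 5]
Step 4: flows [0->2,1->2] -> levels [5 5 7]
Step 5: flows [2->0,2->1] -> levels [6 6 5]
  -> period-2 cycle: step 5 state = step 3 state; never stabilizes
  -> state at step 30: (30-3) mod 2 = 1, same as step 4 -> [5 5 7]

Answer: 5 5 7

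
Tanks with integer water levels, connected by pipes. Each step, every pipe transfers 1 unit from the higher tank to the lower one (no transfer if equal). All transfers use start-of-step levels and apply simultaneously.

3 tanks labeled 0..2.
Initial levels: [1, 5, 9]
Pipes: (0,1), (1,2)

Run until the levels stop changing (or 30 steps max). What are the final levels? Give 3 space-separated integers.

Step 1: flows [1->0,2->1] -> levels [2 5 8]
Step 2: flows [1->0,2->1] -> levels [3 5 7]
Step 3: flows [1->0,2->1] -> levels [4 5 6]
Step 4: flows [1->0,2->1] -> levels [5 5 5]
Step 5: flows [0=1,1=2] -> levels [5 5 5]
  -> stable (no change)

Answer: 5 5 5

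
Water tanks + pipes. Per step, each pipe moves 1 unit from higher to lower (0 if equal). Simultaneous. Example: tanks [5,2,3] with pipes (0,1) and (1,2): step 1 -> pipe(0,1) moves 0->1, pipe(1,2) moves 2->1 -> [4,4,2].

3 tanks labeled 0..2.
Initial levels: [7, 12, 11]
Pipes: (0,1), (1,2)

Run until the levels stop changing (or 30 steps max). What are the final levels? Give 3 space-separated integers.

Step 1: flows [1->0,1->2] -> levels [8 10 12]
Step 2: flows [1->0,2->1] -> levels [9 10 11]
Step 3: flows [1->0,2->1] -> levels [10 10 10]
Step 4: flows [0=1,1=2] -> levels [10 10 10]
  -> stable (no change)

Answer: 10 10 10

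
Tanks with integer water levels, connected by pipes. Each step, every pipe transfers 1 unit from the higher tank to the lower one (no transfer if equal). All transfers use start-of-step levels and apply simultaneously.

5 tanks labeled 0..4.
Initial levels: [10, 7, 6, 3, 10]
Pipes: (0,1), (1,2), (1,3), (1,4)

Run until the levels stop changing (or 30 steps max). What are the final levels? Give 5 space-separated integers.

Answer: 7 9 7 6 7

Derivation:
Step 1: flows [0->1,1->2,1->3,4->1] -> levels [9 7 7 4 9]
Step 2: flows [0->1,1=2,1->3,4->1] -> levels [8 8 7 5 8]
Step 3: flows [0=1,1->2,1->3,1=4] -> levels [8 6 8 6 8]
Step 4: flows [0->1,2->1,1=3,4->1] -> levels [7 9 7 6 7]
Step 5: flows [1->0,1->2,1->3,1->4] -> levels [8 5 8 7 8]
Step 6: flows [0->1,2->1,3->1,4->1] -> levels [7 9 7 6 7]
  -> period-2 cycle: step 6 state = step 4 state; never stabilizes
  -> state at step 30: (30-4) mod 2 = 0, same as step 4 -> [7 9 7 6 7]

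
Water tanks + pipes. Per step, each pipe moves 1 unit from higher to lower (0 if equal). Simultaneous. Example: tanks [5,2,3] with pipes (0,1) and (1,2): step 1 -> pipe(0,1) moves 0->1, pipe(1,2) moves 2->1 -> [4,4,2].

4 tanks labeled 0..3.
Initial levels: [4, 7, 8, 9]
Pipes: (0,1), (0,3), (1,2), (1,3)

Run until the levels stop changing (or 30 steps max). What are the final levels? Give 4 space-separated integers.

Step 1: flows [1->0,3->0,2->1,3->1] -> levels [6 8 7 7]
Step 2: flows [1->0,3->0,1->2,1->3] -> levels [8 5 8 7]
Step 3: flows [0->1,0->3,2->1,3->1] -> levels [6 8 7 7]
  -> period-2 cycle: step 3 state = step 1 state; never stabilizes
  -> state at step 30: (30-1) mod 2 = 1, same as step 2 -> [8 5 8 7]

Answer: 8 5 8 7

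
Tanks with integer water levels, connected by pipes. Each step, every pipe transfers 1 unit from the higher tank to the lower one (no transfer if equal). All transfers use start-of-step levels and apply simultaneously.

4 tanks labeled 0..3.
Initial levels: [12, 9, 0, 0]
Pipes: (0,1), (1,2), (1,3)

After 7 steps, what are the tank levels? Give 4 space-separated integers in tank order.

Step 1: flows [0->1,1->2,1->3] -> levels [11 8 1 1]
Step 2: flows [0->1,1->2,1->3] -> levels [10 7 2 2]
Step 3: flows [0->1,1->2,1->3] -> levels [9 6 3 3]
Step 4: flows [0->1,1->2,1->3] -> levels [8 5 4 4]
Step 5: flows [0->1,1->2,1->3] -> levels [7 4 5 5]
Step 6: flows [0->1,2->1,3->1] -> levels [6 7 4 4]
Step 7: flows [1->0,1->2,1->3] -> levels [7 4 5 5]

Answer: 7 4 5 5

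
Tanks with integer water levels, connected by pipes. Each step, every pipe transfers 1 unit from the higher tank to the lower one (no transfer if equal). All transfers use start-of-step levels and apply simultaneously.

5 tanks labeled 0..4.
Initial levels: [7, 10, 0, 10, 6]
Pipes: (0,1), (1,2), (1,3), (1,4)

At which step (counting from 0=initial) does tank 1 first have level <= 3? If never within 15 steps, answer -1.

Step 1: flows [1->0,1->2,1=3,1->4] -> levels [8 7 1 10 7]
Step 2: flows [0->1,1->2,3->1,1=4] -> levels [7 8 2 9 7]
Step 3: flows [1->0,1->2,3->1,1->4] -> levels [8 6 3 8 8]
Step 4: flows [0->1,1->2,3->1,4->1] -> levels [7 8 4 7 7]
Step 5: flows [1->0,1->2,1->3,1->4] -> levels [8 4 5 8 8]
Step 6: flows [0->1,2->1,3->1,4->1] -> levels [7 8 4 7 7]
  -> period-2 cycle (repeats step 4); tank 1 never drops to <=3
Tank 1 never reaches <=3 within 15 steps

Answer: -1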